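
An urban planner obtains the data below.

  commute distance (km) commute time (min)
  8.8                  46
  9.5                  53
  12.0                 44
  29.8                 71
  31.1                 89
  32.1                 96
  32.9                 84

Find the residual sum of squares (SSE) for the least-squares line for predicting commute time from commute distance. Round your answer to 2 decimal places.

n = 7, Σx = 156.2, Σy = 483, Σxy = 12165.2, Σx² = 4279.76, Σy² = 36095
Sxx = Σx² − (Σx)²/n = 4279.76 − 3485.491429 = 794.268571
Sxy = Σxy − (Σx)(Σy)/n = 12165.2 − 10777.8 = 1387.4
Syy = Σy² − (Σy)²/n = 36095 − 33327 = 2768
b = Sxy/Sxx = 1387.4/794.268571 = 1.746764
SSE = Syy − b·Sxy = 2768 − 1.746764·1387.4 = 344.539184

344.54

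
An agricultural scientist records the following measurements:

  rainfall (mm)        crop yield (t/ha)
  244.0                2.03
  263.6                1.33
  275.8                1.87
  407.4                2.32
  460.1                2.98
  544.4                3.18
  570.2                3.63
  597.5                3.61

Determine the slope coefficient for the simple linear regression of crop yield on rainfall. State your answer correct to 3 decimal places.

0.006

n = 8, Σx = 3363, Σy = 20.95, Σxy = 9635.913, Σx² = 1561259.02
Sxx = Σx² − (Σx)²/n = 1561259.02 − 1413721.125 = 147537.895
Sxy = Σxy − (Σx)(Σy)/n = 9635.913 − 8806.85625 = 829.05675
b = Sxy/Sxx = 829.05675/147537.895 = 0.005619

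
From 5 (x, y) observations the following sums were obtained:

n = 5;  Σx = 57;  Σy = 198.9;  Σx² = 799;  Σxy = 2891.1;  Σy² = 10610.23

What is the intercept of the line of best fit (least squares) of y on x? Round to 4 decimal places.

-7.8708

Sxx = Σx² − (Σx)²/n = 799 − 649.8 = 149.2
Sxy = Σxy − (Σx)(Σy)/n = 2891.1 − 2267.46 = 623.64
b = Sxy/Sxx = 623.64/149.2 = 4.179893
a = ȳ − b·x̄ = 39.78 − 4.179893·11.4 = -7.870777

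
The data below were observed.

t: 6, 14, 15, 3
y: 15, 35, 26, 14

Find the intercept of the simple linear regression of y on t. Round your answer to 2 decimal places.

8.30

n = 4, Σx = 38, Σy = 90, Σxy = 1012, Σx² = 466
Sxx = Σx² − (Σx)²/n = 466 − 361 = 105
Sxy = Σxy − (Σx)(Σy)/n = 1012 − 855 = 157
b = Sxy/Sxx = 157/105 = 1.495238
a = ȳ − b·x̄ = 22.5 − 1.495238·9.5 = 8.295238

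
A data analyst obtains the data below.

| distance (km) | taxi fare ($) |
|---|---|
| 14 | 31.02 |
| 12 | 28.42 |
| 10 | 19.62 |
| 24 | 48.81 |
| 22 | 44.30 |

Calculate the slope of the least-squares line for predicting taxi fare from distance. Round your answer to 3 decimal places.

1.894

n = 5, Σx = 82, Σy = 172.17, Σxy = 3117.56, Σx² = 1500
Sxx = Σx² − (Σx)²/n = 1500 − 1344.8 = 155.2
Sxy = Σxy − (Σx)(Σy)/n = 3117.56 − 2823.588 = 293.972
b = Sxy/Sxx = 293.972/155.2 = 1.894149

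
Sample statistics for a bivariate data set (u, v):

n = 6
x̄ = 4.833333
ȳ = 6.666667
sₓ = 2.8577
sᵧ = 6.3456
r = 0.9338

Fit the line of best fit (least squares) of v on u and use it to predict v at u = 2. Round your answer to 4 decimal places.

0.7917

b = r · sᵧ/sₓ = 0.9338 · 6.3456/2.8577 = 2.073528
a = ȳ − b·x̄ = 6.666667 − 2.073528·4.833333 = -3.355385
ŷ(2) = a + b·2 = -3.355385 + 2.073528·2 = 0.791671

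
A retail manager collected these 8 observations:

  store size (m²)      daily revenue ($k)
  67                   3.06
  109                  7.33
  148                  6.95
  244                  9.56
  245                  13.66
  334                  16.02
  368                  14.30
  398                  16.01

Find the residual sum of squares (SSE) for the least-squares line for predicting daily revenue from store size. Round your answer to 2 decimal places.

17.87

n = 8, Σx = 1913, Σy = 86.89, Σxy = 24696.99, Σx² = 563219, Σy² = 1106.8347
Sxx = Σx² − (Σx)²/n = 563219 − 457446.125 = 105772.875
Sxy = Σxy − (Σx)(Σy)/n = 24696.99 − 20777.57125 = 3919.41875
Syy = Σy² − (Σy)²/n = 1106.8347 − 943.734012 = 163.100687
b = Sxy/Sxx = 3919.41875/105772.875 = 0.037055
SSE = Syy − b·Sxy = 163.100687 − 0.037055·3919.41875 = 17.866445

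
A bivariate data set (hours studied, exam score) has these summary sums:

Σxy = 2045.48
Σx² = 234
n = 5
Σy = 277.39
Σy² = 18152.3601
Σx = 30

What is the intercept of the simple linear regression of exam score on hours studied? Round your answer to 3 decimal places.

Sxx = Σx² − (Σx)²/n = 234 − 180 = 54
Sxy = Σxy − (Σx)(Σy)/n = 2045.48 − 1664.34 = 381.14
b = Sxy/Sxx = 381.14/54 = 7.058148
a = ȳ − b·x̄ = 55.478 − 7.058148·6 = 13.129111

13.129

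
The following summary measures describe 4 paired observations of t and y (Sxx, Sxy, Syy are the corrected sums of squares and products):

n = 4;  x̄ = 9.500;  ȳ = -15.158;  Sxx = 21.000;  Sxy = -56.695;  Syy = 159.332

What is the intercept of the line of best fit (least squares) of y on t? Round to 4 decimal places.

10.4897

b = Sxy/Sxx = -56.695/21 = -2.699762
a = ȳ − b·x̄ = -15.158 − (-2.699762)·9.5 = 10.489738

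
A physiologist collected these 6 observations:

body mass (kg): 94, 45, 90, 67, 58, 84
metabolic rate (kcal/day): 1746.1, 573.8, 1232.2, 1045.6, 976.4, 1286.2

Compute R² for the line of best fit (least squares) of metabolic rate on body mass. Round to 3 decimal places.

n = 6, Σx = 438, Σy = 6860.3, Σxy = 535579.6, Σx² = 33870, Σy² = 8597375.25
Sxx = Σx² − (Σx)²/n = 33870 − 31974 = 1896
Sxy = Σxy − (Σx)(Σy)/n = 535579.6 − 500801.9 = 34777.7
Syy = Σy² − (Σy)²/n = 8597375.25 − 7843952.681667 = 753422.568333
R² = Sxy²/(Sxx·Syy) = (34777.7)²/(1896·753422.568333) = 0.846691

0.847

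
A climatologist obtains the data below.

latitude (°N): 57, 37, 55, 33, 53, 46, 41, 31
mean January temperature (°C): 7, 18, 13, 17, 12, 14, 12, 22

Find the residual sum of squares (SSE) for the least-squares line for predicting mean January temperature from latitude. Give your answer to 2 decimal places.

37.90

n = 8, Σx = 353, Σy = 115, Σxy = 4795, Σx² = 16299, Σy² = 1799
Sxx = Σx² − (Σx)²/n = 16299 − 15576.125 = 722.875
Sxy = Σxy − (Σx)(Σy)/n = 4795 − 5074.375 = -279.375
Syy = Σy² − (Σy)²/n = 1799 − 1653.125 = 145.875
b = Sxy/Sxx = -279.375/722.875 = -0.386478
SSE = Syy − b·Sxy = 145.875 − (-0.386478)·(-279.375) = 37.902819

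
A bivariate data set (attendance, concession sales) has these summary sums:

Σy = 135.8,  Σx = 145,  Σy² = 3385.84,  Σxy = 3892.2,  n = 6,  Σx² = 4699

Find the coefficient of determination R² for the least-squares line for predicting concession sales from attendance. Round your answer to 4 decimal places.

Sxx = Σx² − (Σx)²/n = 4699 − 3504.166667 = 1194.833333
Sxy = Σxy − (Σx)(Σy)/n = 3892.2 − 3281.833333 = 610.366667
Syy = Σy² − (Σy)²/n = 3385.84 − 3073.606667 = 312.233333
R² = Sxy²/(Sxx·Syy) = (610.366667)²/(1194.833333·312.233333) = 0.998608

0.9986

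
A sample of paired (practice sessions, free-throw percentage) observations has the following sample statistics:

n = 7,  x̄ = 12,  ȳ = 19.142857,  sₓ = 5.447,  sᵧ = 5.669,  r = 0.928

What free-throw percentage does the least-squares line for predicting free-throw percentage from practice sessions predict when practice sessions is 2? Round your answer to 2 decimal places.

b = r · sᵧ/sₓ = 0.928 · 5.669/5.447 = 0.965822
a = ȳ − b·x̄ = 19.142857 − 0.965822·12 = 7.552994
ŷ(2) = a + b·2 = 7.552994 + 0.965822·2 = 9.484638

9.48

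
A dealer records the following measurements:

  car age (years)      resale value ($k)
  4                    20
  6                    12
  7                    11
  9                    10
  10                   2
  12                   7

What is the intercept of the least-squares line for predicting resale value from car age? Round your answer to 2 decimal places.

24.24

n = 6, Σx = 48, Σy = 62, Σxy = 423, Σx² = 426
Sxx = Σx² − (Σx)²/n = 426 − 384 = 42
Sxy = Σxy − (Σx)(Σy)/n = 423 − 496 = -73
b = Sxy/Sxx = -73/42 = -1.738095
a = ȳ − b·x̄ = 10.333333 − (-1.738095)·8 = 24.238095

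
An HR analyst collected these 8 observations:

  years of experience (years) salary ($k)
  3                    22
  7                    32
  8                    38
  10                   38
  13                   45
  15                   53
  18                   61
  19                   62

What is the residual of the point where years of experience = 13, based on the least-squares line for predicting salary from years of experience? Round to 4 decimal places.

-2.3121

n = 8, Σx = 93, Σy = 351, Σxy = 4630, Σx² = 1301
Sxx = Σx² − (Σx)²/n = 1301 − 1081.125 = 219.875
Sxy = Σxy − (Σx)(Σy)/n = 4630 − 4080.375 = 549.625
b = Sxy/Sxx = 549.625/219.875 = 2.499716
a = ȳ − b·x̄ = 43.875 − 2.499716·11.625 = 14.815804
ŷ(13) = 14.815804 + 2.499716·13 = 47.312109
residual = y − ŷ = 45 − 47.312109 = -2.312109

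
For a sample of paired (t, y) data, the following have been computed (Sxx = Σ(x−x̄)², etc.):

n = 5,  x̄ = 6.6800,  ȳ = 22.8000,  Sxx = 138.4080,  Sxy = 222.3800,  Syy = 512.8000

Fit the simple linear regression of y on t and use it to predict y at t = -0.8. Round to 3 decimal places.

10.782

b = Sxy/Sxx = 222.38/138.408 = 1.606699
a = ȳ − b·x̄ = 22.8 − 1.606699·6.68 = 12.067250
ŷ(-0.8) = a + b·-0.8 = 12.067250 + 1.606699·(-0.8) = 10.781891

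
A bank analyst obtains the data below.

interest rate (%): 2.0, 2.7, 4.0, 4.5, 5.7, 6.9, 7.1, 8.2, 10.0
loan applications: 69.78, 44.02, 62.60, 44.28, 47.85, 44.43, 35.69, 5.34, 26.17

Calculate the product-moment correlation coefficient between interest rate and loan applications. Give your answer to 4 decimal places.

-0.7834

n = 9, Σx = 51.1, Σy = 380.16, Σxy = 1846.273, Σx² = 345.29, Σy² = 18937.2952
Sxx = Σx² − (Σx)²/n = 345.29 − 290.134444 = 55.155556
Sxy = Σxy − (Σx)(Σy)/n = 1846.273 − 2158.464 = -312.191
Syy = Σy² − (Σy)²/n = 18937.2952 − 16057.9584 = 2879.3368
r = Sxy/√(Sxx·Syy) = -312.191/√(158811.420836) = -312.191/398.511507 = -0.783393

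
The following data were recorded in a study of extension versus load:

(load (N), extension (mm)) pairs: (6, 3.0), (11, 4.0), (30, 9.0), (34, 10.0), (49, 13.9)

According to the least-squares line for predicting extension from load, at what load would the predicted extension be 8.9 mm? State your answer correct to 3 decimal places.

29.596

n = 5, Σx = 130, Σy = 39.9, Σxy = 1353.1, Σx² = 4614
Sxx = Σx² − (Σx)²/n = 4614 − 3380 = 1234
Sxy = Σxy − (Σx)(Σy)/n = 1353.1 − 1037.4 = 315.7
b = Sxy/Sxx = 315.7/1234 = 0.255835
a = ȳ − b·x̄ = 7.98 − 0.255835·26 = 1.328298
Set a + b·x = 8.9: x = (8.9 − 1.328298) / 0.255835 = 29.596072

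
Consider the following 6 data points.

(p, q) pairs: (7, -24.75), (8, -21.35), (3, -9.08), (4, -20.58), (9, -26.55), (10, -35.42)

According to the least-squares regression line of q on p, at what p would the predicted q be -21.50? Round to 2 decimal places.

6.30

n = 6, Σx = 41, Σy = -137.73, Σxy = -1046.76, Σx² = 319
Sxx = Σx² − (Σx)²/n = 319 − 280.166667 = 38.833333
Sxy = Σxy − (Σx)(Σy)/n = -1046.76 − (-941.155) = -105.605
b = Sxy/Sxx = -105.605/38.833333 = -2.719442
a = ȳ − b·x̄ = -22.955 − (-2.719442)·6.833333 = -4.372146
Set a + b·x = -21.50: x = (-21.50 − (-4.372146)) / (-2.719442) = 6.298297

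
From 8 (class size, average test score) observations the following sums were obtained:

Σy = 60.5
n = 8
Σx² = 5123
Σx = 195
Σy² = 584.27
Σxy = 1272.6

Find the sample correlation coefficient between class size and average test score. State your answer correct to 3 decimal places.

-0.933

Sxx = Σx² − (Σx)²/n = 5123 − 4753.125 = 369.875
Sxy = Σxy − (Σx)(Σy)/n = 1272.6 − 1474.6875 = -202.0875
Syy = Σy² − (Σy)²/n = 584.27 − 457.53125 = 126.73875
r = Sxy/√(Sxx·Syy) = -202.0875/√(46877.495156) = -202.0875/216.512113 = -0.933377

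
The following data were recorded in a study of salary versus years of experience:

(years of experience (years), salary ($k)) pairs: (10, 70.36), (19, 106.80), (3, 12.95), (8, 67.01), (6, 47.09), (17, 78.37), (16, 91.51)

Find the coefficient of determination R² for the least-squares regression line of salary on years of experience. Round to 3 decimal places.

n = 7, Σx = 79, Σy = 474.09, Σxy = 6386.72, Σx² = 1115, Σy² = 37748.2173
Sxx = Σx² − (Σx)²/n = 1115 − 891.571429 = 223.428571
Sxy = Σxy − (Σx)(Σy)/n = 6386.72 − 5350.444286 = 1036.275714
Syy = Σy² − (Σy)²/n = 37748.2173 − 32108.761157 = 5639.456143
R² = Sxy²/(Sxx·Syy) = (1036.275714)²/(223.428571·5639.456143) = 0.852265

0.852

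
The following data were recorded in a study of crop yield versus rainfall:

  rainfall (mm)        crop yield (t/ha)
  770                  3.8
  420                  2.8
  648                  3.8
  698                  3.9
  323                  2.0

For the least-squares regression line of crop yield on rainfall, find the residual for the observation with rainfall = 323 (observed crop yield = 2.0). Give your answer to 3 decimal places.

n = 5, Σx = 2859, Σy = 16.3, Σxy = 9932.6, Σx² = 1780737
Sxx = Σx² − (Σx)²/n = 1780737 − 1634776.2 = 145960.8
Sxy = Σxy − (Σx)(Σy)/n = 9932.6 − 9320.34 = 612.26
b = Sxy/Sxx = 612.26/145960.8 = 0.004195
a = ȳ − b·x̄ = 3.26 − 0.004195·571.8 = 0.861477
ŷ(323) = 0.861477 + 0.004195·323 = 2.216362
residual = y − ŷ = 2.0 − 2.216362 = -0.216362

-0.216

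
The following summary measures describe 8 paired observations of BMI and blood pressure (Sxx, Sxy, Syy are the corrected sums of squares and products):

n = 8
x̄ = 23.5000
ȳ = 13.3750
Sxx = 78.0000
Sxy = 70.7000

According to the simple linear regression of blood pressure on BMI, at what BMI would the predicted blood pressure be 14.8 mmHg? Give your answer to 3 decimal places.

25.072

b = Sxy/Sxx = 70.7/78 = 0.906410
a = ȳ − b·x̄ = 13.375 − 0.906410·23.5 = -7.925641
Set a + b·x = 14.8: x = (14.8 − (-7.925641)) / 0.906410 = 25.072136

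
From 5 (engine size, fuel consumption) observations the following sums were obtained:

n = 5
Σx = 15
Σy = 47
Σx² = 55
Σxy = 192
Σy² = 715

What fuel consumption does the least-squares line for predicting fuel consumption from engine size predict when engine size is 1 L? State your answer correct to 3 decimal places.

Sxx = Σx² − (Σx)²/n = 55 − 45 = 10
Sxy = Σxy − (Σx)(Σy)/n = 192 − 141 = 51
b = Sxy/Sxx = 51/10 = 5.1
a = ȳ − b·x̄ = 9.4 − 5.1·3 = -5.9
ŷ(1) = a + b·1 = -5.9 + 5.1·1 = -0.8

-0.800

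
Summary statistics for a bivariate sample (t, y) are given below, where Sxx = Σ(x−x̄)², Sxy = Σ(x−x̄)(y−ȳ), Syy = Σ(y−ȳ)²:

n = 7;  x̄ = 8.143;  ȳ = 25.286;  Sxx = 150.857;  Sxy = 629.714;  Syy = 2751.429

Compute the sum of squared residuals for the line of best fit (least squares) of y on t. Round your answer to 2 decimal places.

b = Sxy/Sxx = 629.714/150.857 = 4.174244
SSE = Syy − b·Sxy = 2751.429 − 4.174244·629.714 = 122.848810

122.85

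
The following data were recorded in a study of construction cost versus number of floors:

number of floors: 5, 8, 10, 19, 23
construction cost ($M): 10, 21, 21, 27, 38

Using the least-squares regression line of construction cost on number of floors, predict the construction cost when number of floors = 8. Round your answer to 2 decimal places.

17.12

n = 5, Σx = 65, Σy = 117, Σxy = 1815, Σx² = 1079
Sxx = Σx² − (Σx)²/n = 1079 − 845 = 234
Sxy = Σxy − (Σx)(Σy)/n = 1815 − 1521 = 294
b = Sxy/Sxx = 294/234 = 1.256410
a = ȳ − b·x̄ = 23.4 − 1.256410·13 = 7.066667
ŷ(8) = a + b·8 = 7.066667 + 1.256410·8 = 17.117949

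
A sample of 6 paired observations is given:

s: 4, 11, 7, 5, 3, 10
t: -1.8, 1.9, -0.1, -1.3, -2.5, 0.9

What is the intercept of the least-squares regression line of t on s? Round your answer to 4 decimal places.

-3.9000

n = 6, Σx = 40, Σy = -2.9, Σxy = 8, Σx² = 320
Sxx = Σx² − (Σx)²/n = 320 − 266.666667 = 53.333333
Sxy = Σxy − (Σx)(Σy)/n = 8 − (-19.333333) = 27.333333
b = Sxy/Sxx = 27.333333/53.333333 = 0.5125
a = ȳ − b·x̄ = -0.483333 − 0.5125·6.666667 = -3.9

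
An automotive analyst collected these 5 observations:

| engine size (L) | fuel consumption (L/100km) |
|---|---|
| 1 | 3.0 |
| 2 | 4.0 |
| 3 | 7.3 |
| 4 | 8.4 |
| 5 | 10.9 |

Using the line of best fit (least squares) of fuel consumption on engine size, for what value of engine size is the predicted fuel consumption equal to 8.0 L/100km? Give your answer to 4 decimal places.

3.6337

n = 5, Σx = 15, Σy = 33.6, Σxy = 121, Σx² = 55
Sxx = Σx² − (Σx)²/n = 55 − 45 = 10
Sxy = Σxy − (Σx)(Σy)/n = 121 − 100.8 = 20.2
b = Sxy/Sxx = 20.2/10 = 2.02
a = ȳ − b·x̄ = 6.72 − 2.02·3 = 0.66
Set a + b·x = 8.0: x = (8.0 − 0.66) / 2.02 = 3.633663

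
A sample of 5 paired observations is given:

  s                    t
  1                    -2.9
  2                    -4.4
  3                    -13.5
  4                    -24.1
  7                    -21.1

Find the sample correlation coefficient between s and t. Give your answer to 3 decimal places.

n = 5, Σx = 17, Σy = -66, Σxy = -296.3, Σx² = 79, Σy² = 1236.04
Sxx = Σx² − (Σx)²/n = 79 − 57.8 = 21.2
Sxy = Σxy − (Σx)(Σy)/n = -296.3 − (-224.4) = -71.9
Syy = Σy² − (Σy)²/n = 1236.04 − 871.2 = 364.84
r = Sxy/√(Sxx·Syy) = -71.9/√(7734.608) = -71.9/87.946620 = -0.817541

-0.818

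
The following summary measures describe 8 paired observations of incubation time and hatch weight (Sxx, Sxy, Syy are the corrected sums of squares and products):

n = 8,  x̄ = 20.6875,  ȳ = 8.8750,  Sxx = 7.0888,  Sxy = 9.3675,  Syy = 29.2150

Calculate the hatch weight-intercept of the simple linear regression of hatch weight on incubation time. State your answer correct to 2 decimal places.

b = Sxy/Sxx = 9.3675/7.0888 = 1.321451
a = ȳ − b·x̄ = 8.875 − 1.321451·20.6875 = -18.462512

-18.46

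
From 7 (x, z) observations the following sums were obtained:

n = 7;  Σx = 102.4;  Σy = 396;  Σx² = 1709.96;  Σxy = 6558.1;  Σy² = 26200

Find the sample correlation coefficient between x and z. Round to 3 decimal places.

0.853

Sxx = Σx² − (Σx)²/n = 1709.96 − 1497.965714 = 211.994286
Sxy = Σxy − (Σx)(Σy)/n = 6558.1 − 5792.914286 = 765.185714
Syy = Σy² − (Σy)²/n = 26200 − 22402.285714 = 3797.714286
r = Sxy/√(Sxx·Syy) = 765.185714/√(805093.727347) = 765.185714/897.270153 = 0.852793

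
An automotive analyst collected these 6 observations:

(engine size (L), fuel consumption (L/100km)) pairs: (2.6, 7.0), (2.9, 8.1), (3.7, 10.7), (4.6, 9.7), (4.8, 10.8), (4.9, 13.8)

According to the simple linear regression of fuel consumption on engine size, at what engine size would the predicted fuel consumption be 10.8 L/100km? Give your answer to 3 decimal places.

n = 6, Σx = 23.5, Σy = 60.1, Σxy = 245.36, Σx² = 97.07
Sxx = Σx² − (Σx)²/n = 97.07 − 92.041667 = 5.028333
Sxy = Σxy − (Σx)(Σy)/n = 245.36 − 235.391667 = 9.968333
b = Sxy/Sxx = 9.968333/5.028333 = 1.982433
a = ȳ − b·x̄ = 10.016667 − 1.982433·3.916667 = 2.252138
Set a + b·x = 10.8: x = (10.8 − 2.252138) / 1.982433 = 4.311804

4.312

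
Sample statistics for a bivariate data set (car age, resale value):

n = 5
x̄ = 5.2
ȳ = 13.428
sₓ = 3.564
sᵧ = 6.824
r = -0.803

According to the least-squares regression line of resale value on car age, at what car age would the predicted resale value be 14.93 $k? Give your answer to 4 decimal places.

4.2231

b = r · sᵧ/sₓ = -0.803 · 6.824/3.564 = -1.537506
a = ȳ − b·x̄ = 13.428 − (-1.537506)·5.2 = 21.423032
Set a + b·x = 14.93: x = (14.93 − 21.423032) / (-1.537506) = 4.223093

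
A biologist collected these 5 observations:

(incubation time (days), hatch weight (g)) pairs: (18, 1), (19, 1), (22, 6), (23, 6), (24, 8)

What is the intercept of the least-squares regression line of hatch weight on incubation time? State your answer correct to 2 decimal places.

n = 5, Σx = 106, Σy = 22, Σxy = 499, Σx² = 2274
Sxx = Σx² − (Σx)²/n = 2274 − 2247.2 = 26.8
Sxy = Σxy − (Σx)(Σy)/n = 499 − 466.4 = 32.6
b = Sxy/Sxx = 32.6/26.8 = 1.216418
a = ȳ − b·x̄ = 4.4 − 1.216418·21.2 = -21.388060

-21.39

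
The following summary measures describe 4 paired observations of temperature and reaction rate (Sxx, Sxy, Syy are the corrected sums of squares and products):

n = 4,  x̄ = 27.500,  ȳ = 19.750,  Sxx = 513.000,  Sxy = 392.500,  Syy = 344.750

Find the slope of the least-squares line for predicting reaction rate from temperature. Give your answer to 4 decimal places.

b = Sxy/Sxx = 392.5/513 = 0.765107

0.7651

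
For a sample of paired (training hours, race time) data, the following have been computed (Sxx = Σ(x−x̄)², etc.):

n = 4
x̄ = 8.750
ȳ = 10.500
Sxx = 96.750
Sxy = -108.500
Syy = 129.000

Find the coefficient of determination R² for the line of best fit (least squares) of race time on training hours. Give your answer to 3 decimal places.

0.943

R² = Sxy²/(Sxx·Syy) = (-108.5)²/(96.75·129) = 0.943233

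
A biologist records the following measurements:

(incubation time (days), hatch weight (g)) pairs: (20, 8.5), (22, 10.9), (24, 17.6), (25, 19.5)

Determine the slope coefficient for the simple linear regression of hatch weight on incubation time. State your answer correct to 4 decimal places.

n = 4, Σx = 91, Σy = 56.5, Σxy = 1319.7, Σx² = 2085
Sxx = Σx² − (Σx)²/n = 2085 − 2070.25 = 14.75
Sxy = Σxy − (Σx)(Σy)/n = 1319.7 − 1285.375 = 34.325
b = Sxy/Sxx = 34.325/14.75 = 2.327119

2.3271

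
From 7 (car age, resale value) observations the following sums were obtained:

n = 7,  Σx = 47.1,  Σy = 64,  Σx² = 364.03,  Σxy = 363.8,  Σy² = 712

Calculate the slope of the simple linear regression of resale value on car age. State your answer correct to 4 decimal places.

Sxx = Σx² − (Σx)²/n = 364.03 − 316.915714 = 47.114286
Sxy = Σxy − (Σx)(Σy)/n = 363.8 − 430.628571 = -66.828571
b = Sxy/Sxx = -66.828571/47.114286 = -1.418435

-1.4184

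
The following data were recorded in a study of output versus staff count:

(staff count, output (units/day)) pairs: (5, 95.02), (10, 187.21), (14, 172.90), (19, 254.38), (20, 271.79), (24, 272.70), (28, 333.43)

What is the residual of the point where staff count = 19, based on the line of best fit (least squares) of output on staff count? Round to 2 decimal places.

n = 7, Σx = 120, Σy = 1587.43, Σxy = 30917.66, Σx² = 2442
Sxx = Σx² − (Σx)²/n = 2442 − 2057.142857 = 384.857143
Sxy = Σxy − (Σx)(Σy)/n = 30917.66 − 27213.085714 = 3704.574286
b = Sxy/Sxx = 3704.574286/384.857143 = 9.625843
a = ȳ − b·x̄ = 226.775714 − 9.625843·17.142857 = 61.761269
ŷ(19) = 61.761269 + 9.625843·19 = 244.652279
residual = y − ŷ = 254.38 − 244.652279 = 9.727721

9.73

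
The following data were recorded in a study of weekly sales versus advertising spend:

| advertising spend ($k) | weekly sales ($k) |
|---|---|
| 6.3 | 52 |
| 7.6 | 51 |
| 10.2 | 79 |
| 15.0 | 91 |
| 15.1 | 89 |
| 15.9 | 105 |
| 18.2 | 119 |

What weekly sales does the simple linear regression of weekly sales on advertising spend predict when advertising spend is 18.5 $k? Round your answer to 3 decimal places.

115.488

n = 7, Σx = 88.3, Σy = 586, Σxy = 8065.2, Σx² = 1238.55
Sxx = Σx² − (Σx)²/n = 1238.55 − 1113.841429 = 124.708571
Sxy = Σxy − (Σx)(Σy)/n = 8065.2 − 7391.971429 = 673.228571
b = Sxy/Sxx = 673.228571/124.708571 = 5.398415
a = ȳ − b·x̄ = 83.714286 − 5.398415·12.614286 = 15.617142
ŷ(18.5) = a + b·18.5 = 15.617142 + 5.398415·18.5 = 115.487812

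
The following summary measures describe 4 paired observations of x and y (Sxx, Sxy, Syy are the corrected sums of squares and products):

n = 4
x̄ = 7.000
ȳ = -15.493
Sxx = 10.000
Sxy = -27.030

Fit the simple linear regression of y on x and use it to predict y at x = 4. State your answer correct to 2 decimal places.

-7.38

b = Sxy/Sxx = -27.03/10 = -2.703
a = ȳ − b·x̄ = -15.493 − (-2.703)·7 = 3.428
ŷ(4) = a + b·4 = 3.428 + (-2.703)·4 = -7.384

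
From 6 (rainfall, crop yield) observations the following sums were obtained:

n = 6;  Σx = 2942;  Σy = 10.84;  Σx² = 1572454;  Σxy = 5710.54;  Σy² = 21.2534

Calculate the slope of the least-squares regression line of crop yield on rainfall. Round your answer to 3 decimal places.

0.003

Sxx = Σx² − (Σx)²/n = 1572454 − 1442560.666667 = 129893.333333
Sxy = Σxy − (Σx)(Σy)/n = 5710.54 − 5315.213333 = 395.326667
b = Sxy/Sxx = 395.326667/129893.333333 = 0.003043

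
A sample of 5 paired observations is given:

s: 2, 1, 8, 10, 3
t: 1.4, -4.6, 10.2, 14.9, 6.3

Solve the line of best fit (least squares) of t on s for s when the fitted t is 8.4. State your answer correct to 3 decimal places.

6.343

n = 5, Σx = 24, Σy = 28.2, Σxy = 247.7, Σx² = 178
Sxx = Σx² − (Σx)²/n = 178 − 115.2 = 62.8
Sxy = Σxy − (Σx)(Σy)/n = 247.7 − 135.36 = 112.34
b = Sxy/Sxx = 112.34/62.8 = 1.788854
a = ȳ − b·x̄ = 5.64 − 1.788854·4.8 = -2.946497
Set a + b·x = 8.4: x = (8.4 − (-2.946497)) / 1.788854 = 6.342888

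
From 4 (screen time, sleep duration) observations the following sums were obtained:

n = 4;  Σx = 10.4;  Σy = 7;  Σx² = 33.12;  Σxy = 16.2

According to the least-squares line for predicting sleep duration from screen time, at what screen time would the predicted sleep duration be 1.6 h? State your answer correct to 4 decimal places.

Sxx = Σx² − (Σx)²/n = 33.12 − 27.04 = 6.08
Sxy = Σxy − (Σx)(Σy)/n = 16.2 − 18.2 = -2
b = Sxy/Sxx = -2/6.08 = -0.328947
a = ȳ − b·x̄ = 1.75 − (-0.328947)·2.6 = 2.605263
Set a + b·x = 1.6: x = (1.6 − 2.605263) / (-0.328947) = 3.056

3.0560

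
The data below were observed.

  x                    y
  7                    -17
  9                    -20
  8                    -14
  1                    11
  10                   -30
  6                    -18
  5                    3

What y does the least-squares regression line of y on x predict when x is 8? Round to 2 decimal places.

-18.38

n = 7, Σx = 46, Σy = -85, Σxy = -793, Σx² = 356
Sxx = Σx² − (Σx)²/n = 356 − 302.285714 = 53.714286
Sxy = Σxy − (Σx)(Σy)/n = -793 − (-558.571429) = -234.428571
b = Sxy/Sxx = -234.428571/53.714286 = -4.364362
a = ȳ − b·x̄ = -12.142857 − (-4.364362)·6.571429 = 16.537234
ŷ(8) = a + b·8 = 16.537234 + (-4.364362)·8 = -18.377660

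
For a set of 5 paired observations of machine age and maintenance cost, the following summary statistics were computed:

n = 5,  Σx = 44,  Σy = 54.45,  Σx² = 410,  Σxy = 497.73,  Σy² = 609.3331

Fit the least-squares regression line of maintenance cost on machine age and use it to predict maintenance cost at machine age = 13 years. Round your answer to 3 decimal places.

14.311

Sxx = Σx² − (Σx)²/n = 410 − 387.2 = 22.8
Sxy = Σxy − (Σx)(Σy)/n = 497.73 − 479.16 = 18.57
b = Sxy/Sxx = 18.57/22.8 = 0.814474
a = ȳ − b·x̄ = 10.89 − 0.814474·8.8 = 3.722632
ŷ(13) = a + b·13 = 3.722632 + 0.814474·13 = 14.310789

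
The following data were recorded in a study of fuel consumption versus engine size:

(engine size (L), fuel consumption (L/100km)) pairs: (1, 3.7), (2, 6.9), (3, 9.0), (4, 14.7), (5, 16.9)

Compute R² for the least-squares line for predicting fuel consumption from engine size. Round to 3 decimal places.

n = 5, Σx = 15, Σy = 51.2, Σxy = 187.8, Σx² = 55, Σy² = 644
Sxx = Σx² − (Σx)²/n = 55 − 45 = 10
Sxy = Σxy − (Σx)(Σy)/n = 187.8 − 153.6 = 34.2
Syy = Σy² − (Σy)²/n = 644 − 524.288 = 119.712
R² = Sxy²/(Sxx·Syy) = (34.2)²/(10·119.712) = 0.977045

0.977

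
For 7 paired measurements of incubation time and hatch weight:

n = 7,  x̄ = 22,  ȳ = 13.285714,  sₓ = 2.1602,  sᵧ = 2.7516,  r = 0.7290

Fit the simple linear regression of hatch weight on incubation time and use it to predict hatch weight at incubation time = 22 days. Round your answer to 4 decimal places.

b = r · sᵧ/sₓ = 0.729 · 2.7516/2.1602 = 0.928579
a = ȳ − b·x̄ = 13.285714 − 0.928579·22 = -7.143024
ŷ(22) = a + b·22 = -7.143024 + 0.928579·22 = 13.285714

13.2857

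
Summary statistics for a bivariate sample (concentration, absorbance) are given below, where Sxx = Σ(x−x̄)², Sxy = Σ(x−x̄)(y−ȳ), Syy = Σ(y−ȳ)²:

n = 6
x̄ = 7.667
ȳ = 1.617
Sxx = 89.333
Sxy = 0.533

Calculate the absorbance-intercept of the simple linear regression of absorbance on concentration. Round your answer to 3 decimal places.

b = Sxy/Sxx = 0.533/89.333 = 0.005966
a = ȳ − b·x̄ = 1.617 − 0.005966·7.667 = 1.571255

1.571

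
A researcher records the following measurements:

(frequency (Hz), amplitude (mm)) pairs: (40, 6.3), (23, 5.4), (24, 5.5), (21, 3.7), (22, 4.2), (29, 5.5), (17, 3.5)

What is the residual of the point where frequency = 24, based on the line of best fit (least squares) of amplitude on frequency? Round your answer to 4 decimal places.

n = 7, Σx = 176, Σy = 34.1, Σxy = 897.3, Σx² = 4760
Sxx = Σx² − (Σx)²/n = 4760 − 4425.142857 = 334.857143
Sxy = Σxy − (Σx)(Σy)/n = 897.3 − 857.371429 = 39.928571
b = Sxy/Sxx = 39.928571/334.857143 = 0.119241
a = ȳ − b·x̄ = 4.871429 − 0.119241·25.142857 = 1.873379
ŷ(24) = 1.873379 + 0.119241·24 = 4.735154
residual = y − ŷ = 5.5 − 4.735154 = 0.764846

0.7648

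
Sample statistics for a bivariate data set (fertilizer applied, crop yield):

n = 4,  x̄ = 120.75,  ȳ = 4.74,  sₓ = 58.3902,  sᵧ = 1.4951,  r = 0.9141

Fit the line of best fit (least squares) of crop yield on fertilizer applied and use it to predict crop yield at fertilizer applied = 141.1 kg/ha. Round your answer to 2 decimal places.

5.22

b = r · sᵧ/sₓ = 0.9141 · 1.4951/58.3902 = 0.023406
a = ȳ − b·x̄ = 4.74 − 0.023406·120.75 = 1.913746
ŷ(141.1) = a + b·141.1 = 1.913746 + 0.023406·141.1 = 5.216309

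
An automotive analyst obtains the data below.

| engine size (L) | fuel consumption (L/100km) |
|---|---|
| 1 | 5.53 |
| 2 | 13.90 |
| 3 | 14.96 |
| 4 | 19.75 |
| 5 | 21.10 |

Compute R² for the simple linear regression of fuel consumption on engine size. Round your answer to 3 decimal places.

0.908

n = 5, Σx = 15, Σy = 75.24, Σxy = 262.71, Σx² = 55, Σy² = 1282.865
Sxx = Σx² − (Σx)²/n = 55 − 45 = 10
Sxy = Σxy − (Σx)(Σy)/n = 262.71 − 225.72 = 36.99
Syy = Σy² − (Σy)²/n = 1282.865 − 1132.21152 = 150.65348
R² = Sxy²/(Sxx·Syy) = (36.99)²/(10·150.65348) = 0.908217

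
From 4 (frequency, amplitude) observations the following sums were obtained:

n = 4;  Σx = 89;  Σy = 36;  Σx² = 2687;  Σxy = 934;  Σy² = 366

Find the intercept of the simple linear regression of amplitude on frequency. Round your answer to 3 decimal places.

4.813

Sxx = Σx² − (Σx)²/n = 2687 − 1980.25 = 706.75
Sxy = Σxy − (Σx)(Σy)/n = 934 − 801 = 133
b = Sxy/Sxx = 133/706.75 = 0.188185
a = ȳ − b·x̄ = 9 − 0.188185·22.25 = 4.812876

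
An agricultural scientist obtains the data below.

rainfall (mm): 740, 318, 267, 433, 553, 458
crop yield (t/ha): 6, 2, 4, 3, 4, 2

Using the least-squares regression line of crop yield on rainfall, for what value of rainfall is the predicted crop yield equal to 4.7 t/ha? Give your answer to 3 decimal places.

n = 6, Σx = 2769, Σy = 21, Σxy = 10571, Σx² = 1423075
Sxx = Σx² − (Σx)²/n = 1423075 − 1277893.5 = 145181.5
Sxy = Σxy − (Σx)(Σy)/n = 10571 − 9691.5 = 879.5
b = Sxy/Sxx = 879.5/145181.5 = 0.006058
a = ȳ − b·x̄ = 3.5 − 0.006058·461.5 = 0.704263
Set a + b·x = 4.7: x = (4.7 − 0.704263) / 0.006058 = 659.587322

659.587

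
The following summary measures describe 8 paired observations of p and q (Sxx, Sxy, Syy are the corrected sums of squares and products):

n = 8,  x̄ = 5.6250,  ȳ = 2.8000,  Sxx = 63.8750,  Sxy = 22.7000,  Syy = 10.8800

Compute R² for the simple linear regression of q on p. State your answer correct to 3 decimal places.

0.741

R² = Sxy²/(Sxx·Syy) = (22.7)²/(63.875·10.88) = 0.741467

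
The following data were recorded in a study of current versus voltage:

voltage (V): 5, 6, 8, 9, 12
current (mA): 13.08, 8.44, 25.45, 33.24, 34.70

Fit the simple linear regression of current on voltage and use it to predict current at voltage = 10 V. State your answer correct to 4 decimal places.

30.7100

n = 5, Σx = 40, Σy = 114.91, Σxy = 1035.2, Σx² = 350
Sxx = Σx² − (Σx)²/n = 350 − 320 = 30
Sxy = Σxy − (Σx)(Σy)/n = 1035.2 − 919.28 = 115.92
b = Sxy/Sxx = 115.92/30 = 3.864
a = ȳ − b·x̄ = 22.982 − 3.864·8 = -7.93
ŷ(10) = a + b·10 = -7.93 + 3.864·10 = 30.71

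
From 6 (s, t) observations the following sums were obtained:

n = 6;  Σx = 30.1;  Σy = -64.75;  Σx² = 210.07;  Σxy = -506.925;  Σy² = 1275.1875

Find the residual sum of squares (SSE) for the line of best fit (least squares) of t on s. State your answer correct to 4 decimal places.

Sxx = Σx² − (Σx)²/n = 210.07 − 151.001667 = 59.068333
Sxy = Σxy − (Σx)(Σy)/n = -506.925 − (-324.829167) = -182.095833
Syy = Σy² − (Σy)²/n = 1275.1875 − 698.760417 = 576.427083
b = Sxy/Sxx = -182.095833/59.068333 = -3.082800
SSE = Syy − b·Sxy = 576.427083 − (-3.082800)·(-182.095833) = 15.062124

15.0621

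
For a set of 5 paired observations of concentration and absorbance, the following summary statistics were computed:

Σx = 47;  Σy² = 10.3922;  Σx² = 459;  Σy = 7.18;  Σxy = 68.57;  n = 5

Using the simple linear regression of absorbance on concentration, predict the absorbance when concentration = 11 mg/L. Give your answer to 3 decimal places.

Sxx = Σx² − (Σx)²/n = 459 − 441.8 = 17.2
Sxy = Σxy − (Σx)(Σy)/n = 68.57 − 67.492 = 1.078
b = Sxy/Sxx = 1.078/17.2 = 0.062674
a = ȳ − b·x̄ = 1.436 − 0.062674·9.4 = 0.846860
ŷ(11) = a + b·11 = 0.846860 + 0.062674·11 = 1.536279

1.536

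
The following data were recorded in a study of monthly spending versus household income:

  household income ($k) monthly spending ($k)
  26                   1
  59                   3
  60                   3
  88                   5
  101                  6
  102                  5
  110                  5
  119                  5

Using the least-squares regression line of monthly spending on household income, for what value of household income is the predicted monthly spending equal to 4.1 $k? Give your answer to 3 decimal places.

n = 8, Σx = 665, Σy = 33, Σxy = 3084, Σx² = 62367
Sxx = Σx² − (Σx)²/n = 62367 − 55278.125 = 7088.875
Sxy = Σxy − (Σx)(Σy)/n = 3084 − 2743.125 = 340.875
b = Sxy/Sxx = 340.875/7088.875 = 0.048086
a = ȳ − b·x̄ = 4.125 − 0.048086·83.125 = 0.127859
Set a + b·x = 4.1: x = (4.1 − 0.127859) / 0.048086 = 82.605097

82.605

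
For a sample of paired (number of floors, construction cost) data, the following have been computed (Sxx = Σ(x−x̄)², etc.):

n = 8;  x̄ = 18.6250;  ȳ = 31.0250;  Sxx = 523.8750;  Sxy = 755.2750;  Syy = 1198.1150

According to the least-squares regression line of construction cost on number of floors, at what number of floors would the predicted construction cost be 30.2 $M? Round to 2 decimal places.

18.05

b = Sxy/Sxx = 755.275/523.875 = 1.441708
a = ȳ − b·x̄ = 31.025 − 1.441708·18.625 = 4.173181
Set a + b·x = 30.2: x = (30.2 − 4.173181) / 1.441708 = 18.052762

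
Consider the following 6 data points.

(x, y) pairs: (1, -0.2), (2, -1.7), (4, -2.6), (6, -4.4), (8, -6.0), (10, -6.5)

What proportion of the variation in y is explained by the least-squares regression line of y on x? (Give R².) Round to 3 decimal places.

n = 6, Σx = 31, Σy = -21.4, Σxy = -153.4, Σx² = 221, Σy² = 107.3
Sxx = Σx² − (Σx)²/n = 221 − 160.166667 = 60.833333
Sxy = Σxy − (Σx)(Σy)/n = -153.4 − (-110.566667) = -42.833333
Syy = Σy² − (Σy)²/n = 107.3 − 76.326667 = 30.973333
R² = Sxy²/(Sxx·Syy) = (-42.833333)²/(60.833333·30.973333) = 0.973720

0.974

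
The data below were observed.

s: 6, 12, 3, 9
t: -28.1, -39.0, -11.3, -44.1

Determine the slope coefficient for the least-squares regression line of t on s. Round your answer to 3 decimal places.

n = 4, Σx = 30, Σy = -122.5, Σxy = -1067.4, Σx² = 270
Sxx = Σx² − (Σx)²/n = 270 − 225 = 45
Sxy = Σxy − (Σx)(Σy)/n = -1067.4 − (-918.75) = -148.65
b = Sxy/Sxx = -148.65/45 = -3.303333

-3.303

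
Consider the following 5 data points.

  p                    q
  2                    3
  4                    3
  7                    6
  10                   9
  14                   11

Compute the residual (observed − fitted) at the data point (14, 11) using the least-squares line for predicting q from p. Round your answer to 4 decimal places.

n = 5, Σx = 37, Σy = 32, Σxy = 304, Σx² = 365
Sxx = Σx² − (Σx)²/n = 365 − 273.8 = 91.2
Sxy = Σxy − (Σx)(Σy)/n = 304 − 236.8 = 67.2
b = Sxy/Sxx = 67.2/91.2 = 0.736842
a = ȳ − b·x̄ = 6.4 − 0.736842·7.4 = 0.947368
ŷ(14) = 0.947368 + 0.736842·14 = 11.263158
residual = y − ŷ = 11 − 11.263158 = -0.263158

-0.2632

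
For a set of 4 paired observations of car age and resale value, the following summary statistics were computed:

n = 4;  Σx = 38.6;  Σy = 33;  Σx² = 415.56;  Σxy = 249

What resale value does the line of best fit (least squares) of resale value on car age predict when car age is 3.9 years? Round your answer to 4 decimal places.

Sxx = Σx² − (Σx)²/n = 415.56 − 372.49 = 43.07
Sxy = Σxy − (Σx)(Σy)/n = 249 − 318.45 = -69.45
b = Sxy/Sxx = -69.45/43.07 = -1.612491
a = ȳ − b·x̄ = 8.25 − (-1.612491)·9.65 = 23.810541
ŷ(3.9) = a + b·3.9 = 23.810541 + (-1.612491)·3.9 = 17.521825

17.5218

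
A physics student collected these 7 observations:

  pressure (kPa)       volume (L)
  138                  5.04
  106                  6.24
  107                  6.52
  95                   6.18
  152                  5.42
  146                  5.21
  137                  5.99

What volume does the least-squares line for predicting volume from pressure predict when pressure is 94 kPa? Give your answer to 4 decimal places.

6.4550

n = 7, Σx = 881, Σy = 40.6, Σxy = 5046.83, Σx² = 113943
Sxx = Σx² − (Σx)²/n = 113943 − 110880.142857 = 3062.857143
Sxy = Σxy − (Σx)(Σy)/n = 5046.83 − 5109.8 = -62.97
b = Sxy/Sxx = -62.97/3062.857143 = -0.020559
a = ȳ − b·x̄ = 5.8 − (-0.020559)·125.857143 = 8.387527
ŷ(94) = a + b·94 = 8.387527 + (-0.020559)·94 = 6.454958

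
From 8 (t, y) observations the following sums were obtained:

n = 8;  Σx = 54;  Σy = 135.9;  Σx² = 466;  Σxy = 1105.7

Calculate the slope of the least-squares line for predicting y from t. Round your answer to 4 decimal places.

Sxx = Σx² − (Σx)²/n = 466 − 364.5 = 101.5
Sxy = Σxy − (Σx)(Σy)/n = 1105.7 − 917.325 = 188.375
b = Sxy/Sxx = 188.375/101.5 = 1.855911

1.8559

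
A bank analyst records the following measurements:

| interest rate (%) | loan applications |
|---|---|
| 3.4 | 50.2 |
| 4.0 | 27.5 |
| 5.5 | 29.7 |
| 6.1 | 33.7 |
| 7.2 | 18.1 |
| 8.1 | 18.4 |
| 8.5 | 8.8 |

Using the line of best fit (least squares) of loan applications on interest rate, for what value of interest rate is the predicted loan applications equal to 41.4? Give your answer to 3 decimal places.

n = 7, Σx = 42.8, Σy = 186.4, Σxy = 1003.76, Σx² = 284.72
Sxx = Σx² − (Σx)²/n = 284.72 − 261.691429 = 23.028571
Sxy = Σxy − (Σx)(Σy)/n = 1003.76 − 1139.702857 = -135.942857
b = Sxy/Sxx = -135.942857/23.028571 = -5.903226
a = ȳ − b·x̄ = 26.628571 − (-5.903226)·6.114286 = 62.722581
Set a + b·x = 41.4: x = (41.4 − 62.722581) / (-5.903226) = 3.612022

3.612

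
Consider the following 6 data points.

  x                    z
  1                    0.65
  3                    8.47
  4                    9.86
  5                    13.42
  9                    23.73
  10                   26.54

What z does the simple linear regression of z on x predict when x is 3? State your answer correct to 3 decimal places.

n = 6, Σx = 32, Σy = 82.67, Σxy = 611.57, Σx² = 232
Sxx = Σx² − (Σx)²/n = 232 − 170.666667 = 61.333333
Sxy = Σxy − (Σx)(Σy)/n = 611.57 − 440.906667 = 170.663333
b = Sxy/Sxx = 170.663333/61.333333 = 2.782554
a = ȳ − b·x̄ = 13.778333 − 2.782554·5.333333 = -1.061957
ŷ(3) = a + b·3 = -1.061957 + 2.782554·3 = 7.285707

7.286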